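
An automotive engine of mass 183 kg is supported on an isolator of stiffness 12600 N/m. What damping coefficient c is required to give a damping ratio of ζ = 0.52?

1580 N·s/m

c_c = 2√(k·m) = 2√(12600 × 183) = 3037 N·s/m.
c = ζ·c_c = 0.52 × 3037 = 1579 N·s/m.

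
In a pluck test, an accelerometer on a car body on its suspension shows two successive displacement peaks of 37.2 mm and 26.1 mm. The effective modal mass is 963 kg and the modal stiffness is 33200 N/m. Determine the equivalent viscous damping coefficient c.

637 N·s/m

Logarithmic decrement δ = (1/n)·ln(x₀/x_n) = (1/1)·ln(37.2/26.1) = (1/1)·ln(1.425) = 0.3544.
ζ = δ/√(4π² + δ²) = 0.3544/√(39.48 + 0.126) = 0.3544/6.293 = 0.05631.
c = ζ · 2√(km) = 0.05631 × 2√(33200 × 963) = 0.05631 × 11310 = 636.8 N·s/m.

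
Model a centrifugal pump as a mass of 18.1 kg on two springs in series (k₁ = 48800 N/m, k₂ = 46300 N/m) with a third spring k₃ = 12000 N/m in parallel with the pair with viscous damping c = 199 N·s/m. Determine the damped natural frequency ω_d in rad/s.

44.1 rad/s

Series pair: k_s = k₁k₂/(k₁+k₂) = (48800)(46300)/(48800 + 46300) = 23760 N/m. In parallel with k₃: k_eq = 23760 + 12000 = 35760 N/m.
ω_n = √(k_eq/m) = √(35760/18.1) = 44.45 rad/s.
Critical damping c_c = 2√(k_eq·m) = 2√(35760 × 18.1) = 1609 N·s/m, so ζ = c/c_c = 199/1609 = 0.1237.
ω_d = ω_n√(1 − ζ²) = 44.45 × √(1 − 0.0153) = 44.11 rad/s.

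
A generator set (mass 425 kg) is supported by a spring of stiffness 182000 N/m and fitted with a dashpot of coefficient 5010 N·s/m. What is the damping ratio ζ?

0.285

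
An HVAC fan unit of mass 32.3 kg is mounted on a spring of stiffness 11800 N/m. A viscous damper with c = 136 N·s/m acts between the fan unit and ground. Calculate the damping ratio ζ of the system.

ω_n = √(k/m) = √(11800/32.3) = 19.11 rad/s.
Critical damping c_c = 2√(k·m) = 2√(11800 × 32.3) = 1235 N·s/m, so ζ = c/c_c = 136/1235 = 0.1101.

0.110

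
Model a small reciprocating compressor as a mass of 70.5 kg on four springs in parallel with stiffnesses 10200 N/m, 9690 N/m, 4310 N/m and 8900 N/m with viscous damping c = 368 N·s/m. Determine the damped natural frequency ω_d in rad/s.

21.5 rad/s

Parallel springs add: k_eq = 10200 + 9690 + 4310 + 8900 = 33100 N/m.
ω_n = √(k_eq/m) = √(33100/70.5) = 21.67 rad/s.
Critical damping c_c = 2√(k_eq·m) = 2√(33100 × 70.5) = 3055 N·s/m, so ζ = c/c_c = 368/3055 = 0.1205.
ω_d = ω_n√(1 − ζ²) = 21.67 × √(1 − 0.0145) = 21.51 rad/s.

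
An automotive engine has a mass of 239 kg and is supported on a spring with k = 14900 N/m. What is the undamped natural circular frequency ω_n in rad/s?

ω_n = √(k/m) = √(14900/239) = √62.34 = 7.896 rad/s.

7.90 rad/s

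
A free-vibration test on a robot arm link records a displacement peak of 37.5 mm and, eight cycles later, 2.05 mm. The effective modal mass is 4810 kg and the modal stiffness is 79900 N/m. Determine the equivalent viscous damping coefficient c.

Logarithmic decrement δ = (1/n)·ln(x₀/x_n) = (1/8)·ln(37.5/2.05) = (1/8)·ln(18.29) = 0.3633.
ζ = δ/√(4π² + δ²) = 0.3633/√(39.48 + 0.132) = 0.3633/6.294 = 0.05773.
c = ζ · 2√(km) = 0.05773 × 2√(79900 × 4810) = 0.05773 × 39210 = 2263 N·s/m.

2260 N·s/m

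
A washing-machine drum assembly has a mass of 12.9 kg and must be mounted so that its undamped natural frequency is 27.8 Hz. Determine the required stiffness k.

394000 N/m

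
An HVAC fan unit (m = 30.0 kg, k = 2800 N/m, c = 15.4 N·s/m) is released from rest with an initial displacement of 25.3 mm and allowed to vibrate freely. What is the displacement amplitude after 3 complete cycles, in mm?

15.3 mm

ζ = c/(2√(km)) = 15.4/(2√(2800 × 30.0)) = 15.4/579.7 = 0.02657.
Logarithmic decrement δ = 2πζ/√(1 − ζ²) = 2π × 0.02657/√(1 − 0.000706) = 0.1670.
After n cycles, x_n/x₀ = e^(−nδ), so x_3 = 25.3 × e^(−3 × 0.1670) = 25.3 × 0.6059 = 15.33 mm.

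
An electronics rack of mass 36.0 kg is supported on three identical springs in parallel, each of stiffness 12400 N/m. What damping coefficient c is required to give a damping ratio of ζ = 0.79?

1830 N·s/m

Parallel springs add: k_eq = 3 × 12400 = 37200 N/m.
c_c = 2√(k_eq·m) = 2√(37200 × 36.0) = 2314 N·s/m.
c = ζ·c_c = 0.79 × 2314 = 1828 N·s/m.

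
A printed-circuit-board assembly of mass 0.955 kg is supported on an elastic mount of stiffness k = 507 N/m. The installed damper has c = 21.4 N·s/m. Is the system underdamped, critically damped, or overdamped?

c_c = 2√(k·m) = 44.01 N·s/m; ζ = c/c_c = 21.4/44.01 = 0.486.
Since ζ < 1 the system is underdamped.

underdamped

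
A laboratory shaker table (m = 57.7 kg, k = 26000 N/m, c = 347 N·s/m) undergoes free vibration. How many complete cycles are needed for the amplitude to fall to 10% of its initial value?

3 cycles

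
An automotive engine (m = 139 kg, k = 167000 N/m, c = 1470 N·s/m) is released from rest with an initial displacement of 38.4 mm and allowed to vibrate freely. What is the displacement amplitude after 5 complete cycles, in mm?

ζ = c/(2√(km)) = 1470/(2√(167000 × 139)) = 1470/9636 = 0.1526.
Logarithmic decrement δ = 2πζ/√(1 − ζ²) = 2π × 0.1526/√(1 − 0.0233) = 0.9699.
After n cycles, x_n/x₀ = e^(−nδ), so x_5 = 38.4 × e^(−5 × 0.9699) = 38.4 × 0.007833 = 0.3008 mm.

0.301 mm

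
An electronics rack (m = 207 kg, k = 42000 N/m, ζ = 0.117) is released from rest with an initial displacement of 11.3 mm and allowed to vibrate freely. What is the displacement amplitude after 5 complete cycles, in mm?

Logarithmic decrement δ = 2πζ/√(1 − ζ²) = 2π × 0.1170/√(1 − 0.0137) = 0.7402.
After n cycles, x_n/x₀ = e^(−nδ), so x_5 = 11.3 × e^(−5 × 0.7402) = 11.3 × 0.02470 = 0.2791 mm.

0.279 mm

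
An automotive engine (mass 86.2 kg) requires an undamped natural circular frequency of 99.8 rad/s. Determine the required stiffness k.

859000 N/m

k = m·ω_n² = 86.2 × 99.80² = 86.2 × 9960 = 858600 N/m.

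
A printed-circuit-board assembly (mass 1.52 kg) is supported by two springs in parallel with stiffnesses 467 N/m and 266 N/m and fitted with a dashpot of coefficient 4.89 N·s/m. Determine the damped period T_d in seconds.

Parallel springs add: k_eq = 467 + 266 = 733.0 N/m.
ω_n = √(k_eq/m) = √(733.0/1.52) = 21.96 rad/s.
Critical damping c_c = 2√(k_eq·m) = 2√(733.0 × 1.52) = 66.76 N·s/m, so ζ = c/c_c = 4.89/66.76 = 0.07325.
ω_d = ω_n√(1 − ζ²) = 21.96 × √(1 − 0.00537) = 21.90 rad/s.
T_d = 2π/ω_d = 0.2869 s.

0.287 s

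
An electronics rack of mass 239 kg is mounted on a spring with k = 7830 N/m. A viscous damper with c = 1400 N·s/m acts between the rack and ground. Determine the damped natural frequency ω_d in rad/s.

ω_n = √(k/m) = √(7830/239) = 5.724 rad/s.
Critical damping c_c = 2√(k·m) = 2√(7830 × 239) = 2736 N·s/m, so ζ = c/c_c = 1400/2736 = 0.5117.
ω_d = ω_n√(1 − ζ²) = 5.724 × √(1 − 0.262) = 4.918 rad/s.

4.92 rad/s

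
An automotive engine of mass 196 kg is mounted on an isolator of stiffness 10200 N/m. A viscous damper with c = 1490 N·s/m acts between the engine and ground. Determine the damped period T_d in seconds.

1.02 s

ω_n = √(k/m) = √(10200/196) = 7.214 rad/s.
Critical damping c_c = 2√(k·m) = 2√(10200 × 196) = 2828 N·s/m, so ζ = c/c_c = 1490/2828 = 0.5269.
ω_d = ω_n√(1 − ζ²) = 7.214 × √(1 − 0.278) = 6.131 rad/s.
T_d = 2π/ω_d = 1.025 s.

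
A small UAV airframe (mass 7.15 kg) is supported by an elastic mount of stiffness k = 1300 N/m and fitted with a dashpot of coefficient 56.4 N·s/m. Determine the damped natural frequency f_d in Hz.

ω_n = √(k/m) = √(1300/7.15) = 13.48 rad/s.
Critical damping c_c = 2√(k·m) = 2√(1300 × 7.15) = 192.8 N·s/m, so ζ = c/c_c = 56.4/192.8 = 0.2925.
ω_d = ω_n√(1 − ζ²) = 13.48 × √(1 − 0.0856) = 12.89 rad/s.
f_d = ω_d/(2π) = 2.052 Hz.

2.05 Hz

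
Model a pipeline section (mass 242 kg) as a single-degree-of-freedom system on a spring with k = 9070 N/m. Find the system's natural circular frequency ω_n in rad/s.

6.12 rad/s

ω_n = √(k/m) = √(9070/242) = √37.48 = 6.122 rad/s.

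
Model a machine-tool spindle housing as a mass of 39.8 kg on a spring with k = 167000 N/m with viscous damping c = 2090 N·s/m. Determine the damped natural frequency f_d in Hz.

ω_n = √(k/m) = √(167000/39.8) = 64.78 rad/s.
Critical damping c_c = 2√(k·m) = 2√(167000 × 39.8) = 5156 N·s/m, so ζ = c/c_c = 2090/5156 = 0.4053.
ω_d = ω_n√(1 − ζ²) = 64.78 × √(1 − 0.164) = 59.22 rad/s.
f_d = ω_d/(2π) = 9.425 Hz.

9.42 Hz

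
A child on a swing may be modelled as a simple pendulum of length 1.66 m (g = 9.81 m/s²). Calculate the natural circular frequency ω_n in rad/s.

2.43 rad/s

For a simple pendulum ω_n = √(g/L) = √(9.81/1.66) = √5.910 = 2.431 rad/s.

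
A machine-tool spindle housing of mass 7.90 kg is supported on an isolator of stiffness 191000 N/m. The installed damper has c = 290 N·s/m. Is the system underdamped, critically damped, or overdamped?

underdamped

c_c = 2√(k·m) = 2457 N·s/m; ζ = c/c_c = 290/2457 = 0.118.
Since ζ < 1 the system is underdamped.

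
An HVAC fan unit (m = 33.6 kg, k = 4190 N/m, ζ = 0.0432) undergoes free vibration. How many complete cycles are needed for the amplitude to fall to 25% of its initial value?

Logarithmic decrement δ = 2πζ/√(1 − ζ²) = 2π × 0.04320/√(1 − 0.00187) = 0.2717.
x_n/x₀ = e^(−nδ) ≤ 0.25; take ln: n ≥ ln(1/0.25)/δ = 1.386/0.2717 = 5.103.
So 6 complete cycles are required.

6 cycles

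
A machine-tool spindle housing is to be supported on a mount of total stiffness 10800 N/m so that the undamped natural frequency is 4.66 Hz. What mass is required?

ω_n = 2πf_n = 2π × 4.66 = 29.28 rad/s.
m = k/ω_n² = 10800/29.28² = 10800/857.3 = 12.60 kg.

12.6 kg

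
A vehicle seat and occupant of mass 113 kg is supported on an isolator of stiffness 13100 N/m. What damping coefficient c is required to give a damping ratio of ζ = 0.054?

c_c = 2√(k·m) = 2√(13100 × 113) = 2433 N·s/m.
c = ζ·c_c = 0.054 × 2433 = 131.4 N·s/m.

131 N·s/m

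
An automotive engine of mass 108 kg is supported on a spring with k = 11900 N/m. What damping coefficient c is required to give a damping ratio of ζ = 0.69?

c_c = 2√(k·m) = 2√(11900 × 108) = 2267 N·s/m.
c = ζ·c_c = 0.69 × 2267 = 1564 N·s/m.

1560 N·s/m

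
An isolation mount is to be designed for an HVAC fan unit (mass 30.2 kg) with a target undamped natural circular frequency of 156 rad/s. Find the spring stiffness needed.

735000 N/m

k = m·ω_n² = 30.2 × 156.0² = 30.2 × 24340 = 734900 N/m.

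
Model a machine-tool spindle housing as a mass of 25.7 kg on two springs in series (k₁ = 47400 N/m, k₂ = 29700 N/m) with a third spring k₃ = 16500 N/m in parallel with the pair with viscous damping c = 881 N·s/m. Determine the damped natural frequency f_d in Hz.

5.18 Hz

Series pair: k_s = k₁k₂/(k₁+k₂) = (47400)(29700)/(47400 + 29700) = 18260 N/m. In parallel with k₃: k_eq = 18260 + 16500 = 34760 N/m.
ω_n = √(k_eq/m) = √(34760/25.7) = 36.78 rad/s.
Critical damping c_c = 2√(k_eq·m) = 2√(34760 × 25.7) = 1890 N·s/m, so ζ = c/c_c = 881/1890 = 0.4661.
ω_d = ω_n√(1 − ζ²) = 36.78 × √(1 − 0.217) = 32.54 rad/s.
f_d = ω_d/(2π) = 5.179 Hz.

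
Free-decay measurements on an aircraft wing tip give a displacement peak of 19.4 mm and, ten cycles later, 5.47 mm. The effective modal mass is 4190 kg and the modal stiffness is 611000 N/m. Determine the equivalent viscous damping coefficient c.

Logarithmic decrement δ = (1/n)·ln(x₀/x_n) = (1/10)·ln(19.4/5.47) = (1/10)·ln(3.547) = 0.1266.
ζ = δ/√(4π² + δ²) = 0.1266/√(39.48 + 0.0160) = 0.1266/6.284 = 0.02014.
c = ζ · 2√(km) = 0.02014 × 2√(611000 × 4190) = 0.02014 × 101200 = 2039 N·s/m.

2040 N·s/m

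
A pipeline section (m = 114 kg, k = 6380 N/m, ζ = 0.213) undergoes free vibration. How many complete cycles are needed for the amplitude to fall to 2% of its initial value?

Logarithmic decrement δ = 2πζ/√(1 − ζ²) = 2π × 0.2130/√(1 − 0.0454) = 1.370.
x_n/x₀ = e^(−nδ) ≤ 0.02; take ln: n ≥ ln(1/0.02)/δ = 3.912/1.370 = 2.856.
So 3 complete cycles are required.

3 cycles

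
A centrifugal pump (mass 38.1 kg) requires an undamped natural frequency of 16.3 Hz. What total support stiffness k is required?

400000 N/m

ω_n = 2πf_n = 2π × 16.3 = 102.4 rad/s.
k = m·ω_n² = 38.1 × 102.4² = 38.1 × 10490 = 399600 N/m.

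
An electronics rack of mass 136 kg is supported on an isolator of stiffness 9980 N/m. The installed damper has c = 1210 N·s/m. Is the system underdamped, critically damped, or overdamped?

c_c = 2√(k·m) = 2330 N·s/m; ζ = c/c_c = 1210/2330 = 0.519.
Since ζ < 1 the system is underdamped.

underdamped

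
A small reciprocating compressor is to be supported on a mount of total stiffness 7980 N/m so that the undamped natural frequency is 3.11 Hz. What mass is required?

ω_n = 2πf_n = 2π × 3.11 = 19.54 rad/s.
m = k/ω_n² = 7980/19.54² = 7980/381.8 = 20.90 kg.

20.9 kg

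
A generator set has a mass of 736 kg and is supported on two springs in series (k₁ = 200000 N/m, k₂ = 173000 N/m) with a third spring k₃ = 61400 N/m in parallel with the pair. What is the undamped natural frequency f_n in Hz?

Series pair: k_s = k₁k₂/(k₁+k₂) = (200000)(173000)/(200000 + 173000) = 92760 N/m. In parallel with k₃: k_eq = 92760 + 61400 = 154200 N/m.
ω_n = √(k_eq/m) = √(154200/736) = √209.5 = 14.47 rad/s.
f_n = ω_n/(2π) = 14.47/6.283 = 2.303 Hz.

2.30 Hz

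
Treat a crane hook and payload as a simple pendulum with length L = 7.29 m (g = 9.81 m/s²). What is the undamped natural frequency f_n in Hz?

0.185 Hz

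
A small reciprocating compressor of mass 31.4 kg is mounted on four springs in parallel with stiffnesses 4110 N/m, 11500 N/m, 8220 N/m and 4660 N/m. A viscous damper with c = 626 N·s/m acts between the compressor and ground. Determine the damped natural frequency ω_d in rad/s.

28.4 rad/s

Parallel springs add: k_eq = 4110 + 11500 + 8220 + 4660 = 28490 N/m.
ω_n = √(k_eq/m) = √(28490/31.4) = 30.12 rad/s.
Critical damping c_c = 2√(k_eq·m) = 2√(28490 × 31.4) = 1892 N·s/m, so ζ = c/c_c = 626/1892 = 0.3309.
ω_d = ω_n√(1 − ζ²) = 30.12 × √(1 − 0.110) = 28.42 rad/s.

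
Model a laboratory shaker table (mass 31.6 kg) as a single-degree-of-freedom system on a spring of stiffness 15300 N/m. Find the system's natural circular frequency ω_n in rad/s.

22.0 rad/s

ω_n = √(k/m) = √(15300/31.6) = √484.2 = 22.00 rad/s.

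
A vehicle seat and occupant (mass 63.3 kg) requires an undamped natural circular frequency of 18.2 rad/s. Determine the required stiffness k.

21000 N/m

k = m·ω_n² = 63.3 × 18.20² = 63.3 × 331.2 = 20970 N/m.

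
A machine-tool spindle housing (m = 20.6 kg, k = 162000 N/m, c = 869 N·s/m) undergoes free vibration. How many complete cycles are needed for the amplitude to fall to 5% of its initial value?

2 cycles

ζ = c/(2√(km)) = 869/(2√(162000 × 20.6)) = 869/3654 = 0.2378.
Logarithmic decrement δ = 2πζ/√(1 − ζ²) = 2π × 0.2378/√(1 − 0.0566) = 1.539.
x_n/x₀ = e^(−nδ) ≤ 0.05; take ln: n ≥ ln(1/0.05)/δ = 2.996/1.539 = 1.947.
So 2 complete cycles are required.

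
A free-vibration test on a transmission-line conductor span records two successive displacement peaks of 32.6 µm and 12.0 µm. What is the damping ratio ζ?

0.157

Logarithmic decrement δ = (1/n)·ln(x₀/x_n) = (1/1)·ln(32.6/12.0) = (1/1)·ln(2.717) = 0.9994.
ζ = δ/√(4π² + δ²) = 0.9994/√(39.48 + 0.999) = 0.9994/6.362 = 0.1571.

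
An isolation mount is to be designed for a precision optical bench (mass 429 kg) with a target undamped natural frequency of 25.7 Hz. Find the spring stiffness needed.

11200000 N/m

ω_n = 2πf_n = 2π × 25.7 = 161.5 rad/s.
k = m·ω_n² = 429 × 161.5² = 429 × 26080 = 11190000 N/m.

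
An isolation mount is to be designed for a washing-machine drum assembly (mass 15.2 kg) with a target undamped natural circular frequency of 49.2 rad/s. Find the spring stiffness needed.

k = m·ω_n² = 15.2 × 49.20² = 15.2 × 2421 = 36790 N/m.

36800 N/m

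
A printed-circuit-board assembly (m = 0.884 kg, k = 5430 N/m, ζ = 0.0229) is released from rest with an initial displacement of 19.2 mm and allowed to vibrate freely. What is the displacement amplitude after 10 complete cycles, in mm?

4.55 mm

Logarithmic decrement δ = 2πζ/√(1 − ζ²) = 2π × 0.02290/√(1 − 0.000524) = 0.1439.
After n cycles, x_n/x₀ = e^(−nδ), so x_10 = 19.2 × e^(−10 × 0.1439) = 19.2 × 0.2371 = 4.553 mm.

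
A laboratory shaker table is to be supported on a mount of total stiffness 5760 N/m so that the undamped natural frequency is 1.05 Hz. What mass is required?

132 kg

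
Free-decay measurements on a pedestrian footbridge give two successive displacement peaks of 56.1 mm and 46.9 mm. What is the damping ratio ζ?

0.0285

Logarithmic decrement δ = (1/n)·ln(x₀/x_n) = (1/1)·ln(56.1/46.9) = (1/1)·ln(1.196) = 0.1791.
ζ = δ/√(4π² + δ²) = 0.1791/√(39.48 + 0.0321) = 0.1791/6.286 = 0.02850.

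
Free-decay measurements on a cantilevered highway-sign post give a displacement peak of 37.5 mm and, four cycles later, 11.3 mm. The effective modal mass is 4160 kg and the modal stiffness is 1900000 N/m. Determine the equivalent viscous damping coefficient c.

8480 N·s/m

Logarithmic decrement δ = (1/n)·ln(x₀/x_n) = (1/4)·ln(37.5/11.3) = (1/4)·ln(3.319) = 0.2999.
ζ = δ/√(4π² + δ²) = 0.2999/√(39.48 + 0.0899) = 0.2999/6.290 = 0.04767.
c = ζ · 2√(km) = 0.04767 × 2√(1900000 × 4160) = 0.04767 × 177800 = 8477 N·s/m.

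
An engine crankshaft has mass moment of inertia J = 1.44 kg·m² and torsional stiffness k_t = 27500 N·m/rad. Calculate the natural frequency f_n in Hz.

ω_n = √(k_t/J) = √(27500/1.44) = √19100 = 138.2 rad/s.
f_n = ω_n/(2π) = 138.2/6.283 = 21.99 Hz.

22.0 Hz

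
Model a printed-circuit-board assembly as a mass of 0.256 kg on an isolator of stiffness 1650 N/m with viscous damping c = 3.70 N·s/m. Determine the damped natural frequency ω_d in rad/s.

80.0 rad/s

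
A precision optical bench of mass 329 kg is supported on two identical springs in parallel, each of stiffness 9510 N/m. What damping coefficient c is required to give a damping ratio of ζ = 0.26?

Parallel springs add: k_eq = 2 × 9510 = 19020 N/m.
c_c = 2√(k_eq·m) = 2√(19020 × 329) = 5003 N·s/m.
c = ζ·c_c = 0.26 × 5003 = 1301 N·s/m.

1300 N·s/m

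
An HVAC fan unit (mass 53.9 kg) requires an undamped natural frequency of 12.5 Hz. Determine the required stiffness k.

ω_n = 2πf_n = 2π × 12.5 = 78.54 rad/s.
k = m·ω_n² = 53.9 × 78.54² = 53.9 × 6169 = 332500 N/m.

332000 N/m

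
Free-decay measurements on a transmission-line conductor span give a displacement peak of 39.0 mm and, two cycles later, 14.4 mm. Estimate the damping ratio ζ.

0.0790

Logarithmic decrement δ = (1/n)·ln(x₀/x_n) = (1/2)·ln(39.0/14.4) = (1/2)·ln(2.708) = 0.4982.
ζ = δ/√(4π² + δ²) = 0.4982/√(39.48 + 0.248) = 0.4982/6.303 = 0.07904.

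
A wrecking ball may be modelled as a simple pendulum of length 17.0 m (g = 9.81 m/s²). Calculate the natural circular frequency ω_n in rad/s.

For a simple pendulum ω_n = √(g/L) = √(9.81/17.0) = √0.5771 = 0.7596 rad/s.

0.760 rad/s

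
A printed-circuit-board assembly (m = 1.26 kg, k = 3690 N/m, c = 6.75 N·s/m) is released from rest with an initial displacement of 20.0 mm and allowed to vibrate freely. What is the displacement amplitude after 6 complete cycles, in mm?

ζ = c/(2√(km)) = 6.75/(2√(3690 × 1.26)) = 6.75/136.4 = 0.04950.
Logarithmic decrement δ = 2πζ/√(1 − ζ²) = 2π × 0.04950/√(1 − 0.00245) = 0.3114.
After n cycles, x_n/x₀ = e^(−nδ), so x_6 = 20.0 × e^(−6 × 0.3114) = 20.0 × 0.1544 = 3.088 mm.

3.09 mm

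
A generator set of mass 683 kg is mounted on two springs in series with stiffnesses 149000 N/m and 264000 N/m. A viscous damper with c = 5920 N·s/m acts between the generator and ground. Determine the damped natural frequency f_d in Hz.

Series springs: 1/k_eq = 1/149000 + 1/264000 = 1.050×10^-5, so k_eq = 95240 N/m.
ω_n = √(k_eq/m) = √(95240/683) = 11.81 rad/s.
Critical damping c_c = 2√(k_eq·m) = 2√(95240 × 683) = 16130 N·s/m, so ζ = c/c_c = 5920/16130 = 0.3670.
ω_d = ω_n√(1 − ζ²) = 11.81 × √(1 − 0.135) = 10.98 rad/s.
f_d = ω_d/(2π) = 1.748 Hz.

1.75 Hz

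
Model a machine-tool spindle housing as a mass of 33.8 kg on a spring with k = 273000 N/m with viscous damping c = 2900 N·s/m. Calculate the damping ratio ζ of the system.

ω_n = √(k/m) = √(273000/33.8) = 89.87 rad/s.
Critical damping c_c = 2√(k·m) = 2√(273000 × 33.8) = 6075 N·s/m, so ζ = c/c_c = 2900/6075 = 0.4773.

0.477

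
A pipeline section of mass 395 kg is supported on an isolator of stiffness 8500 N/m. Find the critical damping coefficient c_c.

c_c = 2√(k·m) = 2√(8500 × 395) = 2 × 1832 = 3665 N·s/m.

3660 N·s/m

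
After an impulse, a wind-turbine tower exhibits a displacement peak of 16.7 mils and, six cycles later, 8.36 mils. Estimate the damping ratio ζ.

Logarithmic decrement δ = (1/n)·ln(x₀/x_n) = (1/6)·ln(16.7/8.36) = (1/6)·ln(1.998) = 0.1153.
ζ = δ/√(4π² + δ²) = 0.1153/√(39.48 + 0.0133) = 0.1153/6.284 = 0.01835.

0.0184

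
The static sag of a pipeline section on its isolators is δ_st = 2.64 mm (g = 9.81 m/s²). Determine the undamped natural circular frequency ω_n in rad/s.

ω_n = √(g/δ_st) = √(9.81/0.00264) = √3716 = 60.96 rad/s.

61.0 rad/s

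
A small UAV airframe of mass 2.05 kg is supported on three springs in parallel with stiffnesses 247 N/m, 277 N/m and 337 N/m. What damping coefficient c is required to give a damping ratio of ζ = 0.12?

10.1 N·s/m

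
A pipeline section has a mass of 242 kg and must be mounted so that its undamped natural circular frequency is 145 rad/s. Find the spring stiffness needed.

k = m·ω_n² = 242 × 145.0² = 242 × 21020 = 5088000 N/m.

5090000 N/m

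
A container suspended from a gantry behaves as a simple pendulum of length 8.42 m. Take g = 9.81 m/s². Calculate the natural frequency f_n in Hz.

0.172 Hz

For a simple pendulum ω_n = √(g/L) = √(9.81/8.42) = √1.165 = 1.079 rad/s.
f_n = ω_n/(2π) = 1.079/6.283 = 0.1718 Hz.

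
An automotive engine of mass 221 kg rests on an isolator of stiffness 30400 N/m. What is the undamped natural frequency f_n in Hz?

ω_n = √(k/m) = √(30400/221) = √137.6 = 11.73 rad/s.
f_n = ω_n/(2π) = 11.73/6.283 = 1.867 Hz.

1.87 Hz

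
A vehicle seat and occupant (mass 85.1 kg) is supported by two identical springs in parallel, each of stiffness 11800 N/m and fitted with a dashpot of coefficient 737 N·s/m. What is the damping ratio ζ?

Parallel springs add: k_eq = 2 × 11800 = 23600 N/m.
ω_n = √(k_eq/m) = √(23600/85.1) = 16.65 rad/s.
Critical damping c_c = 2√(k_eq·m) = 2√(23600 × 85.1) = 2834 N·s/m, so ζ = c/c_c = 737/2834 = 0.2600.

0.260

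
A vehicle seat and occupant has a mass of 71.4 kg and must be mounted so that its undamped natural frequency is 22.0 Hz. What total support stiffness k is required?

1360000 N/m

ω_n = 2πf_n = 2π × 22.0 = 138.2 rad/s.
k = m·ω_n² = 71.4 × 138.2² = 71.4 × 19110 = 1364000 N/m.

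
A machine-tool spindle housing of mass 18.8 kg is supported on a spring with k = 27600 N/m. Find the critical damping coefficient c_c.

c_c = 2√(k·m) = 2√(27600 × 18.8) = 2 × 720.3 = 1441 N·s/m.

1440 N·s/m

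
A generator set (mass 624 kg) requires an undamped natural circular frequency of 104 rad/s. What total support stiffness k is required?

6750000 N/m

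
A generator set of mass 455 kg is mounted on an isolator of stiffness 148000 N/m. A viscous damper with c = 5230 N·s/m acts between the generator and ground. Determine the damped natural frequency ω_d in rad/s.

17.1 rad/s

ω_n = √(k/m) = √(148000/455) = 18.04 rad/s.
Critical damping c_c = 2√(k·m) = 2√(148000 × 455) = 16410 N·s/m, so ζ = c/c_c = 5230/16410 = 0.3187.
ω_d = ω_n√(1 − ζ²) = 18.04 × √(1 − 0.102) = 17.10 rad/s.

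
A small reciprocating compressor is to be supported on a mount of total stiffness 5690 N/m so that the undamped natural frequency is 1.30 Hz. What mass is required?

ω_n = 2πf_n = 2π × 1.30 = 8.168 rad/s.
m = k/ω_n² = 5690/8.168² = 5690/66.72 = 85.28 kg.

85.3 kg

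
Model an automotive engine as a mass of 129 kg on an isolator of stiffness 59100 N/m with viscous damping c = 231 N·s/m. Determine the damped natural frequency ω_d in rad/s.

ω_n = √(k/m) = √(59100/129) = 21.40 rad/s.
Critical damping c_c = 2√(k·m) = 2√(59100 × 129) = 5522 N·s/m, so ζ = c/c_c = 231/5522 = 0.04183.
ω_d = ω_n√(1 − ζ²) = 21.40 × √(1 − 0.00175) = 21.39 rad/s.

21.4 rad/s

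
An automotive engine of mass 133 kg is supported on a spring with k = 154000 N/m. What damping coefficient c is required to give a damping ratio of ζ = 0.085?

769 N·s/m

c_c = 2√(k·m) = 2√(154000 × 133) = 9051 N·s/m.
c = ζ·c_c = 0.085 × 9051 = 769.4 N·s/m.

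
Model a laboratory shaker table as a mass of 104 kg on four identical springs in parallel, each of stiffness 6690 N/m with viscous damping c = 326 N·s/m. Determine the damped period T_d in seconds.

0.394 s

Parallel springs add: k_eq = 4 × 6690 = 26760 N/m.
ω_n = √(k_eq/m) = √(26760/104) = 16.04 rad/s.
Critical damping c_c = 2√(k_eq·m) = 2√(26760 × 104) = 3336 N·s/m, so ζ = c/c_c = 326/3336 = 0.09771.
ω_d = ω_n√(1 − ζ²) = 16.04 × √(1 − 0.00955) = 15.96 rad/s.
T_d = 2π/ω_d = 0.3936 s.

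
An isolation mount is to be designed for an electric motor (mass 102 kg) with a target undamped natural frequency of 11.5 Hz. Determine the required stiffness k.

533000 N/m

ω_n = 2πf_n = 2π × 11.5 = 72.26 rad/s.
k = m·ω_n² = 102 × 72.26² = 102 × 5221 = 532500 N/m.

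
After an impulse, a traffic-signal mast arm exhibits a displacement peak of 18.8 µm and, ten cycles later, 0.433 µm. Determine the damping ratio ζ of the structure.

0.0599

Logarithmic decrement δ = (1/n)·ln(x₀/x_n) = (1/10)·ln(18.8/0.433) = (1/10)·ln(43.42) = 0.3771.
ζ = δ/√(4π² + δ²) = 0.3771/√(39.48 + 0.142) = 0.3771/6.294 = 0.05991.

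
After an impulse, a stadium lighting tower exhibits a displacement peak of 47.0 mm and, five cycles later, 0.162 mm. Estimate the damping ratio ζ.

0.178

Logarithmic decrement δ = (1/n)·ln(x₀/x_n) = (1/5)·ln(47.0/0.162) = (1/5)·ln(290.1) = 1.134.
ζ = δ/√(4π² + δ²) = 1.134/√(39.48 + 1.29) = 1.134/6.385 = 0.1776.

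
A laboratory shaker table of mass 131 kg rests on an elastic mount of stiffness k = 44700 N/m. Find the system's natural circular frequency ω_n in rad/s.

18.5 rad/s

ω_n = √(k/m) = √(44700/131) = √341.2 = 18.47 rad/s.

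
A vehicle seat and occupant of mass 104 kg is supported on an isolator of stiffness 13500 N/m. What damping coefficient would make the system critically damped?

c_c = 2√(k·m) = 2√(13500 × 104) = 2 × 1185 = 2370 N·s/m.

2370 N·s/m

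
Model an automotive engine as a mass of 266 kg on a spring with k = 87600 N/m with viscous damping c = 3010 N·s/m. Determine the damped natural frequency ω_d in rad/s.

17.2 rad/s

ω_n = √(k/m) = √(87600/266) = 18.15 rad/s.
Critical damping c_c = 2√(k·m) = 2√(87600 × 266) = 9654 N·s/m, so ζ = c/c_c = 3010/9654 = 0.3118.
ω_d = ω_n√(1 − ζ²) = 18.15 × √(1 − 0.0972) = 17.24 rad/s.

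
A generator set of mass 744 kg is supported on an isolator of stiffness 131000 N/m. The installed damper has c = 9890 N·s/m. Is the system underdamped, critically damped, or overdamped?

c_c = 2√(k·m) = 19740 N·s/m; ζ = c/c_c = 9890/19740 = 0.501.
Since ζ < 1 the system is underdamped.

underdamped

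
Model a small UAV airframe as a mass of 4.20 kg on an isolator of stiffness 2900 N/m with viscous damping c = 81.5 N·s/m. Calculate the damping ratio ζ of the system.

ω_n = √(k/m) = √(2900/4.20) = 26.28 rad/s.
Critical damping c_c = 2√(k·m) = 2√(2900 × 4.20) = 220.7 N·s/m, so ζ = c/c_c = 81.5/220.7 = 0.3692.

0.369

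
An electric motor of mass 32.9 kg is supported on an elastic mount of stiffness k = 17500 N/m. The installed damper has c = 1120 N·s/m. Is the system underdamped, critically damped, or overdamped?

underdamped

c_c = 2√(k·m) = 1518 N·s/m; ζ = c/c_c = 1120/1518 = 0.738.
Since ζ < 1 the system is underdamped.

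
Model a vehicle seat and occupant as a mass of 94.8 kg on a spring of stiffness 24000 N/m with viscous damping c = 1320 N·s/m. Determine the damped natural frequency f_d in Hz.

2.28 Hz

ω_n = √(k/m) = √(24000/94.8) = 15.91 rad/s.
Critical damping c_c = 2√(k·m) = 2√(24000 × 94.8) = 3017 N·s/m, so ζ = c/c_c = 1320/3017 = 0.4376.
ω_d = ω_n√(1 − ζ²) = 15.91 × √(1 − 0.191) = 14.31 rad/s.
f_d = ω_d/(2π) = 2.277 Hz.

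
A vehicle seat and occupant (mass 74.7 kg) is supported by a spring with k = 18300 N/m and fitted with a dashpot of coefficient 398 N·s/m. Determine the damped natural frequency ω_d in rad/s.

ω_n = √(k/m) = √(18300/74.7) = 15.65 rad/s.
Critical damping c_c = 2√(k·m) = 2√(18300 × 74.7) = 2338 N·s/m, so ζ = c/c_c = 398/2338 = 0.1702.
ω_d = ω_n√(1 − ζ²) = 15.65 × √(1 − 0.0290) = 15.42 rad/s.

15.4 rad/s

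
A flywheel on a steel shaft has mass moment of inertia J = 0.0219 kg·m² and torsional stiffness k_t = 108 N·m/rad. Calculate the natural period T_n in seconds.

ω_n = √(k_t/J) = √(108/0.0219) = √4932 = 70.22 rad/s.
T_n = 2π/ω_n = 6.283/70.22 = 0.08947 s.

0.0895 s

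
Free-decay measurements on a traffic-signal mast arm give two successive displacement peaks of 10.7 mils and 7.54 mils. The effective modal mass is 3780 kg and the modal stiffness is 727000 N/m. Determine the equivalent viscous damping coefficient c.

Logarithmic decrement δ = (1/n)·ln(x₀/x_n) = (1/1)·ln(10.7/7.54) = (1/1)·ln(1.419) = 0.3500.
ζ = δ/√(4π² + δ²) = 0.3500/√(39.48 + 0.123) = 0.3500/6.293 = 0.05562.
c = ζ · 2√(km) = 0.05562 × 2√(727000 × 3780) = 0.05562 × 104800 = 5832 N·s/m.

5830 N·s/m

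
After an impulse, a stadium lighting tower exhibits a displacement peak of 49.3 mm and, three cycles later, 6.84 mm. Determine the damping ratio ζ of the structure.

Logarithmic decrement δ = (1/n)·ln(x₀/x_n) = (1/3)·ln(49.3/6.84) = (1/3)·ln(7.208) = 0.6584.
ζ = δ/√(4π² + δ²) = 0.6584/√(39.48 + 0.433) = 0.6584/6.318 = 0.1042.

0.104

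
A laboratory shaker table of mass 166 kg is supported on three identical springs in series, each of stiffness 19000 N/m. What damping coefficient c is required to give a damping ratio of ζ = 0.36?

Series springs: 1/k_eq = 3/19000, so k_eq = 19000/3 = 6333 N/m.
c_c = 2√(k_eq·m) = 2√(6333 × 166) = 2051 N·s/m.
c = ζ·c_c = 0.36 × 2051 = 738.2 N·s/m.

738 N·s/m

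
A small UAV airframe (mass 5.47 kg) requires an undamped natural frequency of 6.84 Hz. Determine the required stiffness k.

10100 N/m

ω_n = 2πf_n = 2π × 6.84 = 42.98 rad/s.
k = m·ω_n² = 5.47 × 42.98² = 5.47 × 1847 = 10100 N/m.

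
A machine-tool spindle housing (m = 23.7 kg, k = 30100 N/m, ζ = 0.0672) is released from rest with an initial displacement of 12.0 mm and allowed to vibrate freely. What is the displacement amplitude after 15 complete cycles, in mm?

0.0210 mm

Logarithmic decrement δ = 2πζ/√(1 − ζ²) = 2π × 0.06720/√(1 − 0.00452) = 0.4232.
After n cycles, x_n/x₀ = e^(−nδ), so x_15 = 12.0 × e^(−15 × 0.4232) = 12.0 × 0.001751 = 0.02101 mm.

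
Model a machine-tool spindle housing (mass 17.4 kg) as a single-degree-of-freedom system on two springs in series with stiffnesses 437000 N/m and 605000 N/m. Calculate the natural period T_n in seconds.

0.0520 s

Series springs: 1/k_eq = 1/437000 + 1/605000 = 3.941×10^-6, so k_eq = 253700 N/m.
ω_n = √(k_eq/m) = √(253700/17.4) = √14580 = 120.8 rad/s.
T_n = 2π/ω_n = 6.283/120.8 = 0.05203 s.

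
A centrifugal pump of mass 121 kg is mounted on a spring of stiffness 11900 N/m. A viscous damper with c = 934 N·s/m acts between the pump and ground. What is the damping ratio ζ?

ω_n = √(k/m) = √(11900/121) = 9.917 rad/s.
Critical damping c_c = 2√(k·m) = 2√(11900 × 121) = 2400 N·s/m, so ζ = c/c_c = 934/2400 = 0.3892.

0.389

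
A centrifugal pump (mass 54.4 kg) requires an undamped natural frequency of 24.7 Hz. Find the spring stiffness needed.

1310000 N/m

ω_n = 2πf_n = 2π × 24.7 = 155.2 rad/s.
k = m·ω_n² = 54.4 × 155.2² = 54.4 × 24090 = 1310000 N/m.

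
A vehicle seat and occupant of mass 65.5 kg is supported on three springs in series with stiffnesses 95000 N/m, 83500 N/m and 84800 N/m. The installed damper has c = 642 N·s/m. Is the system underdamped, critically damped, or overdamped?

underdamped

Series springs: 1/k_eq = 1/95000 + 1/83500 + 1/84800 = 3.429×10^-5, so k_eq = 29160 N/m.
c_c = 2√(k_eq·m) = 2764 N·s/m; ζ = c/c_c = 642/2764 = 0.232.
Since ζ < 1 the system is underdamped.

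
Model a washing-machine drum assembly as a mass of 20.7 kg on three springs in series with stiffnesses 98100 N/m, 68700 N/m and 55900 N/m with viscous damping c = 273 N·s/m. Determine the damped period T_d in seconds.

0.190 s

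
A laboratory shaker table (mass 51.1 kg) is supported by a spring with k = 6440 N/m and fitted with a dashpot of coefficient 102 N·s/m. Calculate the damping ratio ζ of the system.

0.0889

ω_n = √(k/m) = √(6440/51.1) = 11.23 rad/s.
Critical damping c_c = 2√(k·m) = 2√(6440 × 51.1) = 1147 N·s/m, so ζ = c/c_c = 102/1147 = 0.08890.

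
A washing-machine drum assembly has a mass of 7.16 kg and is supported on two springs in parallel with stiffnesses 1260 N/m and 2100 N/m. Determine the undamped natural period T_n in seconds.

Parallel springs add: k_eq = 1260 + 2100 = 3360 N/m.
ω_n = √(k_eq/m) = √(3360/7.16) = √469.3 = 21.66 rad/s.
T_n = 2π/ω_n = 6.283/21.66 = 0.2900 s.

0.290 s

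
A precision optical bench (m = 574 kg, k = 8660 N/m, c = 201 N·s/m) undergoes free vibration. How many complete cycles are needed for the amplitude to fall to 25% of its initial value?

ζ = c/(2√(km)) = 201/(2√(8660 × 574)) = 201/4459 = 0.04508.
Logarithmic decrement δ = 2πζ/√(1 − ζ²) = 2π × 0.04508/√(1 − 0.00203) = 0.2835.
x_n/x₀ = e^(−nδ) ≤ 0.25; take ln: n ≥ ln(1/0.25)/δ = 1.386/0.2835 = 4.890.
So 5 complete cycles are required.

5 cycles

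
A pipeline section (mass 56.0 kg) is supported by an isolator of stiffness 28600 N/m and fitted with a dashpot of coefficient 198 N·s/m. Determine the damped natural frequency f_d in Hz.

3.59 Hz

ω_n = √(k/m) = √(28600/56.0) = 22.60 rad/s.
Critical damping c_c = 2√(k·m) = 2√(28600 × 56.0) = 2531 N·s/m, so ζ = c/c_c = 198/2531 = 0.07823.
ω_d = ω_n√(1 − ζ²) = 22.60 × √(1 − 0.00612) = 22.53 rad/s.
f_d = ω_d/(2π) = 3.586 Hz.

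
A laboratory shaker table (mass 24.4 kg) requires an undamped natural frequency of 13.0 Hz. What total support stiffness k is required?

ω_n = 2πf_n = 2π × 13.0 = 81.68 rad/s.
k = m·ω_n² = 24.4 × 81.68² = 24.4 × 6672 = 162800 N/m.

163000 N/m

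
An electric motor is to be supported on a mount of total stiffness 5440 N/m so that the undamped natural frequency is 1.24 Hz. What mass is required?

89.6 kg

ω_n = 2πf_n = 2π × 1.24 = 7.791 rad/s.
m = k/ω_n² = 5440/7.791² = 5440/60.70 = 89.62 kg.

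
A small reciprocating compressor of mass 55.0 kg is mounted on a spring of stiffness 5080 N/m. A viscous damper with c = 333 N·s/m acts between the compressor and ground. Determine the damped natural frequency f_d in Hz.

ω_n = √(k/m) = √(5080/55.0) = 9.611 rad/s.
Critical damping c_c = 2√(k·m) = 2√(5080 × 55.0) = 1057 N·s/m, so ζ = c/c_c = 333/1057 = 0.3150.
ω_d = ω_n√(1 − ζ²) = 9.611 × √(1 − 0.0992) = 9.121 rad/s.
f_d = ω_d/(2π) = 1.452 Hz.

1.45 Hz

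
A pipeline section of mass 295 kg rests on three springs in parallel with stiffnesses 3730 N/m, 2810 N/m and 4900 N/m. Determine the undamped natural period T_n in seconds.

1.01 s

Parallel springs add: k_eq = 3730 + 2810 + 4900 = 11440 N/m.
ω_n = √(k_eq/m) = √(11440/295) = √38.78 = 6.227 rad/s.
T_n = 2π/ω_n = 6.283/6.227 = 1.009 s.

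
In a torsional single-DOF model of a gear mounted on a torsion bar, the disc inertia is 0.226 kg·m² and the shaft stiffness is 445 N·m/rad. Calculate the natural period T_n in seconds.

0.142 s

ω_n = √(k_t/J) = √(445/0.226) = √1969 = 44.37 rad/s.
T_n = 2π/ω_n = 6.283/44.37 = 0.1416 s.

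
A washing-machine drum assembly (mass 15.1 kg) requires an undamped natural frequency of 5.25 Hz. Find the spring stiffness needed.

16400 N/m

ω_n = 2πf_n = 2π × 5.25 = 32.99 rad/s.
k = m·ω_n² = 15.1 × 32.99² = 15.1 × 1088 = 16430 N/m.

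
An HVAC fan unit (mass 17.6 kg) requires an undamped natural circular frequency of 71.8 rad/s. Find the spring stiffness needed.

k = m·ω_n² = 17.6 × 71.80² = 17.6 × 5155 = 90730 N/m.

90700 N/m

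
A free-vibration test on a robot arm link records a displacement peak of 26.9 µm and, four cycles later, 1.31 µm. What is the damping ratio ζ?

0.119

Logarithmic decrement δ = (1/n)·ln(x₀/x_n) = (1/4)·ln(26.9/1.31) = (1/4)·ln(20.53) = 0.7555.
ζ = δ/√(4π² + δ²) = 0.7555/√(39.48 + 0.571) = 0.7555/6.328 = 0.1194.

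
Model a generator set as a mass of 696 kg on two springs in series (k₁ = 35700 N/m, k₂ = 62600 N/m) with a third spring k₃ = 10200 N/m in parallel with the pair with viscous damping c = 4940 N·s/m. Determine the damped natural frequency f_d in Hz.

0.938 Hz

Series pair: k_s = k₁k₂/(k₁+k₂) = (35700)(62600)/(35700 + 62600) = 22730 N/m. In parallel with k₃: k_eq = 22730 + 10200 = 32930 N/m.
ω_n = √(k_eq/m) = √(32930/696) = 6.879 rad/s.
Critical damping c_c = 2√(k_eq·m) = 2√(32930 × 696) = 9575 N·s/m, so ζ = c/c_c = 4940/9575 = 0.5159.
ω_d = ω_n√(1 − ζ²) = 6.879 × √(1 − 0.266) = 5.893 rad/s.
f_d = ω_d/(2π) = 0.9379 Hz.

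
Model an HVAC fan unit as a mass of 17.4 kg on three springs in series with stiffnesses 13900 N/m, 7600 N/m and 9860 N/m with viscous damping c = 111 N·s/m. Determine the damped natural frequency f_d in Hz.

Series springs: 1/k_eq = 1/13900 + 1/7600 + 1/9860 = 0.0003049, so k_eq = 3279 N/m.
ω_n = √(k_eq/m) = √(3279/17.4) = 13.73 rad/s.
Critical damping c_c = 2√(k_eq·m) = 2√(3279 × 17.4) = 477.7 N·s/m, so ζ = c/c_c = 111/477.7 = 0.2323.
ω_d = ω_n√(1 − ζ²) = 13.73 × √(1 − 0.0540) = 13.35 rad/s.
f_d = ω_d/(2π) = 2.125 Hz.

2.13 Hz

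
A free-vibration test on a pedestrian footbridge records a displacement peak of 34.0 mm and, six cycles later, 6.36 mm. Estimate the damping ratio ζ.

0.0444

Logarithmic decrement δ = (1/n)·ln(x₀/x_n) = (1/6)·ln(34.0/6.36) = (1/6)·ln(5.346) = 0.2794.
ζ = δ/√(4π² + δ²) = 0.2794/√(39.48 + 0.0781) = 0.2794/6.289 = 0.04442.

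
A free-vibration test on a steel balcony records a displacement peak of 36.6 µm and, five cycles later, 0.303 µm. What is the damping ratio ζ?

Logarithmic decrement δ = (1/n)·ln(x₀/x_n) = (1/5)·ln(36.6/0.303) = (1/5)·ln(120.8) = 0.9588.
ζ = δ/√(4π² + δ²) = 0.9588/√(39.48 + 0.919) = 0.9588/6.356 = 0.1509.

0.151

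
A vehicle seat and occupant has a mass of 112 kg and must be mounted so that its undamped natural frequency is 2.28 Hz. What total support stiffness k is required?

23000 N/m

ω_n = 2πf_n = 2π × 2.28 = 14.33 rad/s.
k = m·ω_n² = 112 × 14.33² = 112 × 205.2 = 22990 N/m.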